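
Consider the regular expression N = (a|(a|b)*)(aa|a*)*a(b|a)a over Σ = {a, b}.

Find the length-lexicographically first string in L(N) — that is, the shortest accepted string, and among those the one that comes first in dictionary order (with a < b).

By inspection of the expression, no string of length less than 3 matches, and aaa is the lexicographically first match of length 3.

aaa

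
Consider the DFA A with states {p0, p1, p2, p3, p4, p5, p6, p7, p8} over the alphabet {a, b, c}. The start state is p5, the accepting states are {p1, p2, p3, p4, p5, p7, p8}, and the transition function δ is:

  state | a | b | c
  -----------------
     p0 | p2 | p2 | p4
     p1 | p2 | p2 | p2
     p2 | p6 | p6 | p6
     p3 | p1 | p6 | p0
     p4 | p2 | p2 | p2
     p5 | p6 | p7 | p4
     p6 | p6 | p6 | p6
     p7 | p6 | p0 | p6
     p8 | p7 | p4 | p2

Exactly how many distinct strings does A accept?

12

The useful subgraph on states {p0, p2, p4, p5, p7} is acyclic, so L(A) is finite; the longest accepting path visits 5 useful states, giving maximum string length 4.
Counting accepting paths from p5 by length: 1 of length 0, 2 of length 1, 3 of length 2, 3 of length 3, 3 of length 4. Total 12.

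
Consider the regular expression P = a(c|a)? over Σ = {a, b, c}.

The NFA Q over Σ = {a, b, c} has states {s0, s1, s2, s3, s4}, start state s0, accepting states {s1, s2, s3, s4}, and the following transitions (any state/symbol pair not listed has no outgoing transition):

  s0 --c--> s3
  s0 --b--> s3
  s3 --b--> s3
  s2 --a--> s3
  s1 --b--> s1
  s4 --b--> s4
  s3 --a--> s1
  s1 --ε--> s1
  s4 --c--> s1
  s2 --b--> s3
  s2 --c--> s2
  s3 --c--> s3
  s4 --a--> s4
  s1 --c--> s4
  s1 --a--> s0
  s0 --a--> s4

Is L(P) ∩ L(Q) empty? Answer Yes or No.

No

The string a is accepted by both P and Q.
Hence L(P) ∩ L(Q) ≠ ∅.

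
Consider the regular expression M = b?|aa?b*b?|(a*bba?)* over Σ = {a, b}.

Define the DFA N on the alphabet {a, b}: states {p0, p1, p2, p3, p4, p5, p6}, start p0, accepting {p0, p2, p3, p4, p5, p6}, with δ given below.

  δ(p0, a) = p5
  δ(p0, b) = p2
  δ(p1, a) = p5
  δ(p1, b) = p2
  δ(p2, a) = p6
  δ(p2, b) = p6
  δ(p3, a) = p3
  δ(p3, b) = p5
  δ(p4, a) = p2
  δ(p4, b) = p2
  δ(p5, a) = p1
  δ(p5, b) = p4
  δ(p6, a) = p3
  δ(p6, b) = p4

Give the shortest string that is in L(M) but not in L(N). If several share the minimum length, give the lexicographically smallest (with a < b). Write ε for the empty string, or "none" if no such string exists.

aa

The string aa is accepted by M but not by N.
No shorter string lies in the difference, and aa is the lexicographically first length-2 string in L(M) \ L(N).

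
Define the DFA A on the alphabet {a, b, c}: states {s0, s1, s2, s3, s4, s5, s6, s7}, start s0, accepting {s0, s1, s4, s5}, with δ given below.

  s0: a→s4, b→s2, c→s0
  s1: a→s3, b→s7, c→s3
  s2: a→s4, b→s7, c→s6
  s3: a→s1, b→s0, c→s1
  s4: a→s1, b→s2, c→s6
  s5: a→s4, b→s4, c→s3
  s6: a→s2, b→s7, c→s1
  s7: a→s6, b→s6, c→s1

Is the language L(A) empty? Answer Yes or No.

The empty string ε is accepted: the run s0 ends in the accepting state s0.
Since at least one string is accepted, L(A) is not empty.

No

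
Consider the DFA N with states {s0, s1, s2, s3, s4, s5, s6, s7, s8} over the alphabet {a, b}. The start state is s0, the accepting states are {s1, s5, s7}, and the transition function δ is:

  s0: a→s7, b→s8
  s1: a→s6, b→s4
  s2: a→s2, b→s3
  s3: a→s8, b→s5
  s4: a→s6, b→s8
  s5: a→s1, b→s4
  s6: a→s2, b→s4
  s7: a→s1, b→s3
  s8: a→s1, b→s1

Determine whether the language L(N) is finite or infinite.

State s8 is reachable from the start and can reach an accepting state, and it lies on the cycle s8 → s1 → s4 → s8.
Traversing that cycle any number of times yields accepted strings of unbounded length, so the language is infinite.

infinite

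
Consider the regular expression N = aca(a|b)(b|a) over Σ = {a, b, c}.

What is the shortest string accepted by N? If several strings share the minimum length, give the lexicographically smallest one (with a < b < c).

By inspection of the expression, no string of length less than 5 matches, and acaaa is the lexicographically first match of length 5.

acaaa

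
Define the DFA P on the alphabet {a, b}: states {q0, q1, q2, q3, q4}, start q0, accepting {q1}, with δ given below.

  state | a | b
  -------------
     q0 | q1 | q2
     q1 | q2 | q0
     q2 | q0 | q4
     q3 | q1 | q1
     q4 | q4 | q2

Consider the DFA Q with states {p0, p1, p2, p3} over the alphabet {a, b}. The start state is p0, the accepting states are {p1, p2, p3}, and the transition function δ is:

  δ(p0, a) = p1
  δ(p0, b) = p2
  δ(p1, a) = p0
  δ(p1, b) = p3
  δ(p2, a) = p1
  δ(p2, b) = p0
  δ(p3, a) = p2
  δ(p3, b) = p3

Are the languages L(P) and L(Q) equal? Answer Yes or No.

No

The string baa is accepted by P but rejected by Q.
So L(P) ≠ L(Q).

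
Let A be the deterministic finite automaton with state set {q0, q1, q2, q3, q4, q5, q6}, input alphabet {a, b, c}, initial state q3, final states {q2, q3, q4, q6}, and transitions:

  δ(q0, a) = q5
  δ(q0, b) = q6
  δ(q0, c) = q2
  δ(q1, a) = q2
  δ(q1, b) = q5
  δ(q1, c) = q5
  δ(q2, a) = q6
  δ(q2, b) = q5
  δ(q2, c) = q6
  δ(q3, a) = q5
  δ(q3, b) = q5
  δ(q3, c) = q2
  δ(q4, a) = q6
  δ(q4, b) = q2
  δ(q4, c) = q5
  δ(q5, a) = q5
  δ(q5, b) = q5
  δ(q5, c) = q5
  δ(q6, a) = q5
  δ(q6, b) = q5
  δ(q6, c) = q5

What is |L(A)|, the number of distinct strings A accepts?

The useful subgraph on states {q2, q3, q6} is acyclic, so L(A) is finite; the longest accepting path visits 3 useful states, giving maximum string length 2.
Counting accepting paths from q3 by length: 1 of length 0, 1 of length 1, 2 of length 2. Total 4.

4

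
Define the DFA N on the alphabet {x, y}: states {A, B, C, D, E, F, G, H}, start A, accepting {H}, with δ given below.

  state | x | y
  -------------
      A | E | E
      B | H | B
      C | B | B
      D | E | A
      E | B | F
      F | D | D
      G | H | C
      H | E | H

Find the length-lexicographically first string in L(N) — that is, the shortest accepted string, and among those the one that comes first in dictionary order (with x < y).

A breadth-first search from A reaches an accepting state first via the path A → E → B → H on input xxx.
No string of length < 3 is accepted (BFS exhausts all shorter strings without reaching an accepting state), and xxx is the lexicographically least accepting string of length 3.

xxx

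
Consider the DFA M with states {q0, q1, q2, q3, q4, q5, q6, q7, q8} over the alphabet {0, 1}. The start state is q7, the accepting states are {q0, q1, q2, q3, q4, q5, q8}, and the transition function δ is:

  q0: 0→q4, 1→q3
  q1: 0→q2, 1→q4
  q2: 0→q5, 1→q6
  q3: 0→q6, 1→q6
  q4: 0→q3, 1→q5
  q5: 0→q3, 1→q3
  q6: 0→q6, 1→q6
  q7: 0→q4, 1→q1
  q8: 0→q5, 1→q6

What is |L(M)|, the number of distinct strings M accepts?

15

The useful subgraph on states {q1, q2, q3, q4, q5, q7} is acyclic, so L(M) is finite; the longest accepting path visits 5 useful states, giving maximum string length 4.
Counting accepting paths from q7 by length: 2 of length 1, 4 of length 2, 5 of length 3, 4 of length 4. Total 15.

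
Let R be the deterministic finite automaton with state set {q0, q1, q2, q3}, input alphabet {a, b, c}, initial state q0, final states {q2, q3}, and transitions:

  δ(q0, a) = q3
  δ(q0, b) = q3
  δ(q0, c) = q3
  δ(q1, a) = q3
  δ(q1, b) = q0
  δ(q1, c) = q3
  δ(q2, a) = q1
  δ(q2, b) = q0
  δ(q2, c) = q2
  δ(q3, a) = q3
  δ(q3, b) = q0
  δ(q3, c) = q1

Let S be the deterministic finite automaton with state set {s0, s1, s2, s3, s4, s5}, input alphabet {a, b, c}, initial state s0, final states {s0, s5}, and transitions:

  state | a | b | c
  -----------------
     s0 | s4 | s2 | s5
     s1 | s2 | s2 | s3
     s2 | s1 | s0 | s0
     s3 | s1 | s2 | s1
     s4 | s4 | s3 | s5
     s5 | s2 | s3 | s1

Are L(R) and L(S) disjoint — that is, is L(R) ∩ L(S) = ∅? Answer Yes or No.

No

The string c is accepted by both R and S.
Hence L(R) ∩ L(S) ≠ ∅.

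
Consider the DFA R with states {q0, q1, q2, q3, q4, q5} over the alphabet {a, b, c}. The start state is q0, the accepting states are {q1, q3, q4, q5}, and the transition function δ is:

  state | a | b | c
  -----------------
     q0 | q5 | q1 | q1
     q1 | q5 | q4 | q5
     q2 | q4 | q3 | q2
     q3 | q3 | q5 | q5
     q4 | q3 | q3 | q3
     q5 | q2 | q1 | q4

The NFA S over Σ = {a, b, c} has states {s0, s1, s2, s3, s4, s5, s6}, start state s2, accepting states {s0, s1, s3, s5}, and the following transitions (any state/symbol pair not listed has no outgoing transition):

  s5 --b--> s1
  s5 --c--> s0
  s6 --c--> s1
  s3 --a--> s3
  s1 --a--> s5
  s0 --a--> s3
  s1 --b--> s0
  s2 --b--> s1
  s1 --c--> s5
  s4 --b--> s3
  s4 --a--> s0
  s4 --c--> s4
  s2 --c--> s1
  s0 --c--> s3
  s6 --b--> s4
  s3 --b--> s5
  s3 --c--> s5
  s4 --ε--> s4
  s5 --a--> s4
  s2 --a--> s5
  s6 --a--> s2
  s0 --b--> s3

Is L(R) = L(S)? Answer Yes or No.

Exploring the product automaton R × S from the start pair (q0, s2), following both machines on each input symbol, reaches 6 state pairs: (q0, s2), (q5, s5), (q1, s1), (q2, s4), (q4, s0), (q3, s3).
R accepts in {q1, q3, q4, q5} and S accepts in {s0, s1, s3, s5}. In every reachable pair the two components are either both accepting — (q5, s5), (q1, s1), (q4, s0), (q3, s3) — or both non-accepting, so no string is accepted by exactly one of the machines: L(R) \ L(S) and L(S) \ L(R) are both empty.
Hence every string is accepted by R iff it is accepted by S, and the two languages coincide.

Yes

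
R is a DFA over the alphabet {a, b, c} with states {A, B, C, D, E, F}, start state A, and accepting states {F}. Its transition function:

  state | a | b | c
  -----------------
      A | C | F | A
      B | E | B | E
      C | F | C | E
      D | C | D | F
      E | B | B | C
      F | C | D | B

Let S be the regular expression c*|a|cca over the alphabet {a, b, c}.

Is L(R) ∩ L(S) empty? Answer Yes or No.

Converting the expression S to a DFA (subset construction, then merging equivalent states) gives the minimal DFA with states {s0, s1, s2, s3, s4, s5}, start state s0, accepting states {s0, s1, s3, s4, s5} and transitions s0: a→s1, b→s2, c→s3; s1: a→s2, b→s2, c→s2; s2: a→s2, b→s2, c→s2; s3: a→s2, b→s2, c→s4; s4: a→s1, b→s2, c→s5; s5: a→s2, b→s2, c→s5.
Exploring the product automaton R × S from the start pair (A, s0), following both machines on each input symbol, reaches 10 state pairs: (A, s0), (C, s1), (F, s2), (A, s3), (C, s2), (E, s2), (D, s2), (B, s2), (A, s4), (A, s5).
R accepts in {F} and S accepts in {s0, s1, s3, s4, s5}; no reachable pair has both components accepting, so no string drives both machines to acceptance simultaneously and L(R) ∩ L(S) = ∅.
So no string is accepted by both, and the intersection is empty.

Yes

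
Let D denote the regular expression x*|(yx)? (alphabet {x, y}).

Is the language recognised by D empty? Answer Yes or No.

The empty string ε matches the expression, so it belongs to L(D).
Since L(D) contains at least one string, it is not empty.

No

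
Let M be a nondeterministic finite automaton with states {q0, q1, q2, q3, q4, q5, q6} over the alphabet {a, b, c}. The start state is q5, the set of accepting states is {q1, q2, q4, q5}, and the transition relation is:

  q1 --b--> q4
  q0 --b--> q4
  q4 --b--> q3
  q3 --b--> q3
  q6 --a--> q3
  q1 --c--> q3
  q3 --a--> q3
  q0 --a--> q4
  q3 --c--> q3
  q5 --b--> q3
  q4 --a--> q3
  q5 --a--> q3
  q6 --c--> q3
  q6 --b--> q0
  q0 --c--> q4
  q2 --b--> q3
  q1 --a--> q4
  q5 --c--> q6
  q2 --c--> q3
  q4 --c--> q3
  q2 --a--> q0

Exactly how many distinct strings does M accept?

4

The useful subgraph on states {q0, q4, q5, q6} is acyclic, so L(M) is finite; the longest accepting path visits 4 useful states, giving maximum string length 3.
Counting accepting paths from q5 by length: 1 of length 0, 3 of length 3. Total 4.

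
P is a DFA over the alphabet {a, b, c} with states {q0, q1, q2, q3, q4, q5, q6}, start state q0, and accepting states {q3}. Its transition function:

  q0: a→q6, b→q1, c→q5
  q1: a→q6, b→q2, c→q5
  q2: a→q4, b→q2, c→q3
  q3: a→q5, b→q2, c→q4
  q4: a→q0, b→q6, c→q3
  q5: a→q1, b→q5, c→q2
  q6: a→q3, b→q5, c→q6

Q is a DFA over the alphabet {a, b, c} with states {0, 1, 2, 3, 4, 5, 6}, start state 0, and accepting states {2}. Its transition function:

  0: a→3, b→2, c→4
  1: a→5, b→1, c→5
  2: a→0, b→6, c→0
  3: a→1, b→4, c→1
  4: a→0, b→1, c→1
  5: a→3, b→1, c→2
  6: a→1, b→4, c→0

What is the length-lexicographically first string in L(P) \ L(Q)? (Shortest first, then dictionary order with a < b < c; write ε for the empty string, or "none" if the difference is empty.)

aa

The string aa is accepted by P but not by Q.
No shorter string lies in the difference, and aa is the lexicographically first length-2 string in L(P) \ L(Q).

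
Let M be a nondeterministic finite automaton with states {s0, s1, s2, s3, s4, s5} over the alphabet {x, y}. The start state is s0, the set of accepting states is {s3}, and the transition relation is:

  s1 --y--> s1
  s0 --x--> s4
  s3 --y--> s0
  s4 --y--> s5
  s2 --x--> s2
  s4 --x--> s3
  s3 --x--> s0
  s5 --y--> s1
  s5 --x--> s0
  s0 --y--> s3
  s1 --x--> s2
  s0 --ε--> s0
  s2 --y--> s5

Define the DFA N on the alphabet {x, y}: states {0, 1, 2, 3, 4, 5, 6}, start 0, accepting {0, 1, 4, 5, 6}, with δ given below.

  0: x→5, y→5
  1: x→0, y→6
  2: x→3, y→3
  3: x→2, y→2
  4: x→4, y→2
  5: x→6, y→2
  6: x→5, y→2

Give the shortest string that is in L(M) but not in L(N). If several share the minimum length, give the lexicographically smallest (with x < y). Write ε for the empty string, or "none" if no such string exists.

The string yxy is accepted by M but not by N.
No shorter string lies in the difference, and yxy is the lexicographically first length-3 string in L(M) \ L(N).

yxy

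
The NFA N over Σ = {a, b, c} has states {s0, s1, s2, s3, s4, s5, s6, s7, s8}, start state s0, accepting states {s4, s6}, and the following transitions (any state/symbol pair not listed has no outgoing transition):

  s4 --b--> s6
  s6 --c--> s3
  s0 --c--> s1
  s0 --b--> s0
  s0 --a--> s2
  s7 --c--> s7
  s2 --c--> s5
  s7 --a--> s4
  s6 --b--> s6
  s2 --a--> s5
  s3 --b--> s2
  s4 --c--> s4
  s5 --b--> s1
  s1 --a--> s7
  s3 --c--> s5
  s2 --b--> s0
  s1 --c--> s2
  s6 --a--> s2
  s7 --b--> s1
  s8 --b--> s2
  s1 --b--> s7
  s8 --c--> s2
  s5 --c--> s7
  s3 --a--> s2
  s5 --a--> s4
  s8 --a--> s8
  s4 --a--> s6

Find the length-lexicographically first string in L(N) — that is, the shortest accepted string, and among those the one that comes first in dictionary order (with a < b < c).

aaa

A breadth-first search from s0 reaches an accepting state first via the path s0 → s2 → s5 → s4 on input aaa.
No string of length < 3 is accepted (BFS exhausts all shorter strings without reaching an accepting state), and aaa is the lexicographically least accepting string of length 3.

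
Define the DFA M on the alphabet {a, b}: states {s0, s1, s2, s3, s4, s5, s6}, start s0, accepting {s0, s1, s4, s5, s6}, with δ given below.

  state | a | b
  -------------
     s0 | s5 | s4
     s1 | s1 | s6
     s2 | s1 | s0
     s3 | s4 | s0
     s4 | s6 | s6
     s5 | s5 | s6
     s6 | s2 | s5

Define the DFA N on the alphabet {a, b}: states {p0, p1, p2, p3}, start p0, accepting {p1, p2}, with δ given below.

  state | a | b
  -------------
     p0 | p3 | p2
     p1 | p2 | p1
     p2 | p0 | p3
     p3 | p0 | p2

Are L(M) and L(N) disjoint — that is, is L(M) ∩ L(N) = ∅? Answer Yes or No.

No

The string b is accepted by both M and N.
Hence L(M) ∩ L(N) ≠ ∅.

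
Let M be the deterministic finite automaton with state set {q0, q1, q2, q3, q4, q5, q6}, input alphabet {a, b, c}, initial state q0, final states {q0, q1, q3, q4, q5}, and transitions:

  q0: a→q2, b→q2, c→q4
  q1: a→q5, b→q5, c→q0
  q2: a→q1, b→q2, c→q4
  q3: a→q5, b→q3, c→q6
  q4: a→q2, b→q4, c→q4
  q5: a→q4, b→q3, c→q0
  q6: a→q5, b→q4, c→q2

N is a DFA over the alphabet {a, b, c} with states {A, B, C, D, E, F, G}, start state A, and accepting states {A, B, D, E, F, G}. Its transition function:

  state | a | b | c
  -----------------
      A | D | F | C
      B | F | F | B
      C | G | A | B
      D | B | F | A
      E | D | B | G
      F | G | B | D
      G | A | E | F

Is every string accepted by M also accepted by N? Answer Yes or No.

The string c is in L(M) but not in L(N).
So L(M) ⊄ L(N).

No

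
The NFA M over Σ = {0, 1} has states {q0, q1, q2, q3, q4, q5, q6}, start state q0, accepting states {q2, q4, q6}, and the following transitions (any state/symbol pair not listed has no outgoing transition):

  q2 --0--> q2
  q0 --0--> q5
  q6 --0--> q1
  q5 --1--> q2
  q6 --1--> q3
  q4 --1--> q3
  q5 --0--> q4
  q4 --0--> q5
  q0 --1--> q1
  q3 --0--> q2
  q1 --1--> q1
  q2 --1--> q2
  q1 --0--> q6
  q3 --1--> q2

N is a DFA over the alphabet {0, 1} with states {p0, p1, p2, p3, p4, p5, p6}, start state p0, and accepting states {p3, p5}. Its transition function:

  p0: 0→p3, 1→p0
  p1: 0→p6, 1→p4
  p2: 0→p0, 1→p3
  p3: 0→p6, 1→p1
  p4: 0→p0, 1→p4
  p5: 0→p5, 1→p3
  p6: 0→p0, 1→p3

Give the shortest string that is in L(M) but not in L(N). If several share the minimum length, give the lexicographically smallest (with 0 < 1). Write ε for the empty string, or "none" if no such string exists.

The string 00 is accepted by M but not by N.
No shorter string lies in the difference, and 00 is the lexicographically first length-2 string in L(M) \ L(N).

00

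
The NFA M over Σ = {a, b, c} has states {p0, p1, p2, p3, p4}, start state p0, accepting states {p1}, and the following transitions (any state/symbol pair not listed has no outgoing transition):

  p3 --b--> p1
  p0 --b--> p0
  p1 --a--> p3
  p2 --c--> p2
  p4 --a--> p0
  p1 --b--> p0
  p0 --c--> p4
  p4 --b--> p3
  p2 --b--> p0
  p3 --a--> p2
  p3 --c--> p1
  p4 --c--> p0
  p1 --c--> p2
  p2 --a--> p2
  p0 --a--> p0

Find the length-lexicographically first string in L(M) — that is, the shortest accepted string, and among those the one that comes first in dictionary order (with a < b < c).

cbb

A breadth-first search from p0 reaches an accepting state first via the path p0 → p4 → p3 → p1 on input cbb.
No string of length < 3 is accepted (BFS exhausts all shorter strings without reaching an accepting state), and cbb is the lexicographically least accepting string of length 3.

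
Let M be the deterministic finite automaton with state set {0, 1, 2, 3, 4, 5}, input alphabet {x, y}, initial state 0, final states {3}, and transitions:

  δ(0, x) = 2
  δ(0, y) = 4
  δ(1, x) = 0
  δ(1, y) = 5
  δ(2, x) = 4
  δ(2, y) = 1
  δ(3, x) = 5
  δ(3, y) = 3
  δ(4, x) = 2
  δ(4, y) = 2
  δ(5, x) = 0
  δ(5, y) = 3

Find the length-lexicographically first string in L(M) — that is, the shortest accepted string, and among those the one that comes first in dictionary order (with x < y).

xyyy

A breadth-first search from 0 reaches an accepting state first via the path 0 → 2 → 1 → 5 → 3 on input xyyy.
No string of length < 4 is accepted (BFS exhausts all shorter strings without reaching an accepting state), and xyyy is the lexicographically least accepting string of length 4.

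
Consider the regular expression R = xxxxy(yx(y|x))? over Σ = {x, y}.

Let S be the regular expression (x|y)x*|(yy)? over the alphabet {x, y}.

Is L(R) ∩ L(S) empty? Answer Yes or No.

Yes

Converting the expression R to a DFA (subset construction, then merging equivalent states) gives the minimal DFA with states {r0, r1, r2, r3, r4, r5, r6, r7, r8, r9}, start state r0, accepting states {r6, r9} and transitions r0: x→r1, y→r2; r1: x→r3, y→r2; r2: x→r2, y→r2; r3: x→r4, y→r2; r4: x→r5, y→r2; r5: x→r2, y→r6; r6: x→r2, y→r7; r7: x→r8, y→r2; r8: x→r9, y→r9; r9: x→r2, y→r2.
Converting the expression S to a DFA (subset construction, then merging equivalent states) gives the minimal DFA with states {s0, s1, s2, s3, s4}, start state s0, accepting states {s0, s1, s2, s4} and transitions s0: x→s1, y→s2; s1: x→s1, y→s3; s2: x→s1, y→s4; s3: x→s3, y→s3; s4: x→s3, y→s3.
Exploring the product automaton R × S from the start pair (r0, s0), following both machines on each input symbol, reaches 13 state pairs: (r0, s0), (r1, s1), (r2, s2), (r3, s1), (r2, s3), (r2, s1), (r2, s4), (r4, s1), (r5, s1), (r6, s3), (r7, s3), (r8, s3), (r9, s3).
R accepts in {r6, r9} and S accepts in {s0, s1, s2, s4}; no reachable pair has both components accepting, so no string drives both machines to acceptance simultaneously and L(R) ∩ L(S) = ∅.
So no string is accepted by both, and the intersection is empty.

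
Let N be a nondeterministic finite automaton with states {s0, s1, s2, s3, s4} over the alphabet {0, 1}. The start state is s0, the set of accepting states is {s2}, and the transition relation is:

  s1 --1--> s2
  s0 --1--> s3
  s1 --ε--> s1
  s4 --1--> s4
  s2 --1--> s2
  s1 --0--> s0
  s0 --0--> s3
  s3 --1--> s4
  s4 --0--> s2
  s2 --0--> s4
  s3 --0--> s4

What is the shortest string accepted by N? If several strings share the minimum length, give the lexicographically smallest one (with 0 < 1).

000

A breadth-first search from s0 reaches an accepting state first via the path s0 → s3 → s4 → s2 on input 000.
No string of length < 3 is accepted (BFS exhausts all shorter strings without reaching an accepting state), and 000 is the lexicographically least accepting string of length 3.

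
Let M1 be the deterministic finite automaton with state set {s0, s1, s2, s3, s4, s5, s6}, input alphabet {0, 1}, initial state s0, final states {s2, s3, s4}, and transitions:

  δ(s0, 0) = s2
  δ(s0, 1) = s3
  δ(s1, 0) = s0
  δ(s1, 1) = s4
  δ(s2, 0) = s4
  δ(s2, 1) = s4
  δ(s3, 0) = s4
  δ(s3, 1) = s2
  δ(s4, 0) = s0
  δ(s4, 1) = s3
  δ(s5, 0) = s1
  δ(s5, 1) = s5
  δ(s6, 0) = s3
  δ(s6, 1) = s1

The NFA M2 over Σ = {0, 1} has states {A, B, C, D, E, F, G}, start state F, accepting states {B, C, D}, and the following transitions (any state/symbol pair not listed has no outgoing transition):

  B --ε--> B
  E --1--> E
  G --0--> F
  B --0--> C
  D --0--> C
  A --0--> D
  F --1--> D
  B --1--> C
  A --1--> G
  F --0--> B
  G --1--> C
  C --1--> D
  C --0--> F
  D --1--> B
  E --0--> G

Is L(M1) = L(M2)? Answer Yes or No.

Yes

Exploring the product automaton M1 × M2 from the start pair (s0, F), following both machines on each input symbol, reaches 4 state pairs: (s0, F), (s2, B), (s3, D), (s4, C).
M1 accepts in {s2, s3, s4} and M2 accepts in {B, C, D}. In every reachable pair the two components are either both accepting — (s2, B), (s3, D), (s4, C) — or both non-accepting, so no string is accepted by exactly one of the machines: L(M1) \ L(M2) and L(M2) \ L(M1) are both empty.
Hence every string is accepted by M1 iff it is accepted by M2, and the two languages coincide.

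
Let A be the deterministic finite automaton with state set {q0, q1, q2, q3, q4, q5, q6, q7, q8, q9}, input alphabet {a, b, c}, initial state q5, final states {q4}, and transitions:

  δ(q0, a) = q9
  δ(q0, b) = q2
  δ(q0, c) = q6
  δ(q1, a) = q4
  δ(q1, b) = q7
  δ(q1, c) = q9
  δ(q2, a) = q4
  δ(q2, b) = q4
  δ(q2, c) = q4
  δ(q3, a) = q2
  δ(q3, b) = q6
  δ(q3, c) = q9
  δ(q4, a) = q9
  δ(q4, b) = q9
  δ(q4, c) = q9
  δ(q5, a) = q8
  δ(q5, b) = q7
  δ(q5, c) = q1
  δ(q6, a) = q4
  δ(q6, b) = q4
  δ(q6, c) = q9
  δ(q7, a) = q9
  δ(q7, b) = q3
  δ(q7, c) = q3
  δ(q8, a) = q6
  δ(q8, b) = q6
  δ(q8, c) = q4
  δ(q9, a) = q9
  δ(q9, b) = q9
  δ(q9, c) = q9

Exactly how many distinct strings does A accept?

26

The useful subgraph on states {q1, q2, q3, q4, q5, q6, q7, q8} is acyclic, so L(A) is finite; the longest accepting path visits 6 useful states, giving maximum string length 5.
Counting accepting paths from q5 by length: 2 of length 2, 4 of length 3, 10 of length 4, 10 of length 5. Total 26.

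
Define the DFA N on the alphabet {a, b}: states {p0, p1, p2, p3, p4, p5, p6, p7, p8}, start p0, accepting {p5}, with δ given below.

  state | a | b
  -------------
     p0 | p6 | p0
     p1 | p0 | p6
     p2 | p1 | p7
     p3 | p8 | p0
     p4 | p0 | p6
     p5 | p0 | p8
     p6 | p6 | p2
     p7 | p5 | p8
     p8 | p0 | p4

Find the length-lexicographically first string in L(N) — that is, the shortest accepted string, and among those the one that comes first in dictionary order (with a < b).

A breadth-first search from p0 reaches an accepting state first via the path p0 → p6 → p2 → p7 → p5 on input abba.
No string of length < 4 is accepted (BFS exhausts all shorter strings without reaching an accepting state), and abba is the lexicographically least accepting string of length 4.

abba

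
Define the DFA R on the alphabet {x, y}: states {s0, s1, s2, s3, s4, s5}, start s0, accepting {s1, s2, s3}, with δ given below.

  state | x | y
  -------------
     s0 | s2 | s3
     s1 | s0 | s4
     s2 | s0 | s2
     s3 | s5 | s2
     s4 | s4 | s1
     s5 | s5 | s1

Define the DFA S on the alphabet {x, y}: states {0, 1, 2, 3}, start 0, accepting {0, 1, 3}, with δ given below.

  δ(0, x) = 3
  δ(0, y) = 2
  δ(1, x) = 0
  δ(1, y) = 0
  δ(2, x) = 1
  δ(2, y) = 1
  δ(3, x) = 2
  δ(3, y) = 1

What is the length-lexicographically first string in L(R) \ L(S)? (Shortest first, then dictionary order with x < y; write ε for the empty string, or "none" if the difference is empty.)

y

The string y is accepted by R but not by S.
No shorter string lies in the difference, and y is the lexicographically first length-1 string in L(R) \ L(S).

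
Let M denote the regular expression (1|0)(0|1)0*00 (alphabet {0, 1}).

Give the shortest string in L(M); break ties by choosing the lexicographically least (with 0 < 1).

By inspection of the expression, no string of length less than 4 matches, and 0000 is the lexicographically first match of length 4.

0000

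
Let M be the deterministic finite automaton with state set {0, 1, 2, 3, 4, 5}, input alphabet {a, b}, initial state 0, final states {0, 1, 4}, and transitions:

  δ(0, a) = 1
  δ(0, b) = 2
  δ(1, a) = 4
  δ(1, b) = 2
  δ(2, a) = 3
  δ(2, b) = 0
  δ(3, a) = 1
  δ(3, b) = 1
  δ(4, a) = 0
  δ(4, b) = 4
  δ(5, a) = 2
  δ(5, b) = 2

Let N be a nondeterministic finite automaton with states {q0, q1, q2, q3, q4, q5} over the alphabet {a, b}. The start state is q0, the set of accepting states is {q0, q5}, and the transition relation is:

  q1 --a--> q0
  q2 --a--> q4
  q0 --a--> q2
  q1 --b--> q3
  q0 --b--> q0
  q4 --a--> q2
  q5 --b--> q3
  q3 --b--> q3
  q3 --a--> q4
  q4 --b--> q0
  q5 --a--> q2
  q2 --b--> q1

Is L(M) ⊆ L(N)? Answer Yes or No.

The string a is in L(M) but not in L(N).
So L(M) ⊄ L(N).

No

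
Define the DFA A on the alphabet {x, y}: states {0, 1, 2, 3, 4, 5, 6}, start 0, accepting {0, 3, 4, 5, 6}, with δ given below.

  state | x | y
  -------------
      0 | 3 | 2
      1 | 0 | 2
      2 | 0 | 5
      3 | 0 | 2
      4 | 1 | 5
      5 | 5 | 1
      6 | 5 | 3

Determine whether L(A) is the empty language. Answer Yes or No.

No

The empty string ε is accepted: the run 0 ends in the accepting state 0.
Since at least one string is accepted, L(A) is not empty.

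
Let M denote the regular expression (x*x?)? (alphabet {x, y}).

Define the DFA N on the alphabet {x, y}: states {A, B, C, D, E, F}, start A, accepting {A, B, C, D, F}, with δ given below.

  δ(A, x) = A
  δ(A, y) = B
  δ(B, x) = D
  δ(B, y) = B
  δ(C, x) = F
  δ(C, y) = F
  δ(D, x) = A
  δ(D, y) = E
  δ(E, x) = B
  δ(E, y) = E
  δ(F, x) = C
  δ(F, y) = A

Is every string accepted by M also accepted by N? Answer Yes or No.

Converting the expression M to a DFA (subset construction, then merging equivalent states) gives the minimal DFA with states {m0, m1}, start state m0, accepting states {m0} and transitions m0: x→m0, y→m1; m1: x→m1, y→m1.
Exploring the product automaton M × N from the start pair (m0, A), following both machines on each input symbol, reaches 5 state pairs: (m0, A), (m1, B), (m1, D), (m1, A), (m1, E).
M accepts in {m0} and N accepts in {A, B, C, D, F}. The reachable pairs whose M-component is accepting are (m0, A); in each of them the N-component is accepting too, so the product for L(M) \ L(N) (M-component accepting, N-component rejecting) has no reachable accepting pair and the difference is empty.
Hence every string in L(M) is also in L(N).

Yes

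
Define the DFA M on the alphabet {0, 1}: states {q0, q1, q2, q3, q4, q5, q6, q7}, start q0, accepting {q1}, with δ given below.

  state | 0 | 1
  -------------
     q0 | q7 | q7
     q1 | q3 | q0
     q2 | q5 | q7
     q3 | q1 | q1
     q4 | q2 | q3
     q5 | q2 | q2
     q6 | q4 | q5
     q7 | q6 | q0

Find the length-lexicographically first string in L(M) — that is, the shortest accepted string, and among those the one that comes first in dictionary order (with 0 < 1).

00010

A breadth-first search from q0 reaches an accepting state first via the path q0 → q7 → q6 → q4 → q3 → q1 on input 00010.
No string of length < 5 is accepted (BFS exhausts all shorter strings without reaching an accepting state), and 00010 is the lexicographically least accepting string of length 5.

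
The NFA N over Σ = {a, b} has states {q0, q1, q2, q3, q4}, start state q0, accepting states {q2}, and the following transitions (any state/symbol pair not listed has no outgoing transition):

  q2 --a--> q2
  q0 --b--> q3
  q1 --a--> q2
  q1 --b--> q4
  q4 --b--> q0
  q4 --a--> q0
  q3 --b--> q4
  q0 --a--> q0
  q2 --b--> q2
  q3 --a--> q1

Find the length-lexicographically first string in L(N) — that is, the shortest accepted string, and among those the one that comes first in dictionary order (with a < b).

baa

A breadth-first search from q0 reaches an accepting state first via the path q0 → q3 → q1 → q2 on input baa.
No string of length < 3 is accepted (BFS exhausts all shorter strings without reaching an accepting state), and baa is the lexicographically least accepting string of length 3.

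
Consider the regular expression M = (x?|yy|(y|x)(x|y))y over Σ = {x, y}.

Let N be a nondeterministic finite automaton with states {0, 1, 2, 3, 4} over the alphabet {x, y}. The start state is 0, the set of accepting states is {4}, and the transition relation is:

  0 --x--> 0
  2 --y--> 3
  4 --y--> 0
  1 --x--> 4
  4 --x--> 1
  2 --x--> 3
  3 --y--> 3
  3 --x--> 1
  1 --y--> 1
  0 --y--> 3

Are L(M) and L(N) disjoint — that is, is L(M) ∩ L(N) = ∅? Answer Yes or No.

Yes

Converting the expression M to a DFA (subset construction, then merging equivalent states) gives the minimal DFA with states {m0, m1, m2, m3, m4, m5, m6}, start state m0, accepting states {m2, m4, m6} and transitions m0: x→m1, y→m2; m1: x→m3, y→m4; m2: x→m3, y→m3; m3: x→m5, y→m6; m4: x→m5, y→m6; m5: x→m5, y→m5; m6: x→m5, y→m5.
Exploring the product automaton M × N from the start pair (m0, 0), following both machines on each input symbol, reaches 13 state pairs: (m0, 0), (m1, 0), (m2, 3), (m3, 0), (m4, 3), (m3, 1), (m3, 3), (m5, 0), (m6, 3), (m5, 1), (m5, 4), (m6, 1), (m5, 3).
M accepts in {m2, m4, m6} and N accepts in {4}; no reachable pair has both components accepting, so no string drives both machines to acceptance simultaneously and L(M) ∩ L(N) = ∅.
So no string is accepted by both, and the intersection is empty.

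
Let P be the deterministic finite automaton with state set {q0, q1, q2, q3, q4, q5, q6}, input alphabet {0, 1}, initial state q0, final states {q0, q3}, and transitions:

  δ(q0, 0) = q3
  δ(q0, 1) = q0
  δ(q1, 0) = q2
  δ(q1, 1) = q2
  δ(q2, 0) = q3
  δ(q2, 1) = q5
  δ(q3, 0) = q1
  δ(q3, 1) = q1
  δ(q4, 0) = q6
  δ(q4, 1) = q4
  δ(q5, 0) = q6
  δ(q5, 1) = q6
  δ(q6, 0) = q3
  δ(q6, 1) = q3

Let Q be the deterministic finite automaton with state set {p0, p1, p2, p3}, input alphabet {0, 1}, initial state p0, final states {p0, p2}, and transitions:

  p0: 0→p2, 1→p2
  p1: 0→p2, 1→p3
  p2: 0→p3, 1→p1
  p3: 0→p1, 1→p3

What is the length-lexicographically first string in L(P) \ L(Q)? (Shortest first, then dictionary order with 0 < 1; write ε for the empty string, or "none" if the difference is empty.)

10

The string 10 is accepted by P but not by Q.
No shorter string lies in the difference, and 10 is the lexicographically first length-2 string in L(P) \ L(Q).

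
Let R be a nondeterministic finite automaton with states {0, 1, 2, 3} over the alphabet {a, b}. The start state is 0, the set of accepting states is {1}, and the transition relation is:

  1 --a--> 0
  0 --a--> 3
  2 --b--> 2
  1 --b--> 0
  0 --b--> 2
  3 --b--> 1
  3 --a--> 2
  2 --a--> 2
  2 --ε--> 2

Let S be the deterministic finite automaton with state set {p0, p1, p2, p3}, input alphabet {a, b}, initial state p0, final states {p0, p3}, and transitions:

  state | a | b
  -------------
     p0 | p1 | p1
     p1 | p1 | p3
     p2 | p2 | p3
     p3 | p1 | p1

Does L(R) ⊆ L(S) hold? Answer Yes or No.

Exploring the product automaton R × S from the start pair (0, p0), following both machines on each input symbol, reaches 6 state pairs: (0, p0), (3, p1), (2, p1), (1, p3), (2, p3), (0, p1).
R accepts in {1} and S accepts in {p0, p3}. The reachable pairs whose R-component is accepting are (1, p3); in each of them the S-component is accepting too, so the product for L(R) \ L(S) (R-component accepting, S-component rejecting) has no reachable accepting pair and the difference is empty.
Hence every string in L(R) is also in L(S).

Yes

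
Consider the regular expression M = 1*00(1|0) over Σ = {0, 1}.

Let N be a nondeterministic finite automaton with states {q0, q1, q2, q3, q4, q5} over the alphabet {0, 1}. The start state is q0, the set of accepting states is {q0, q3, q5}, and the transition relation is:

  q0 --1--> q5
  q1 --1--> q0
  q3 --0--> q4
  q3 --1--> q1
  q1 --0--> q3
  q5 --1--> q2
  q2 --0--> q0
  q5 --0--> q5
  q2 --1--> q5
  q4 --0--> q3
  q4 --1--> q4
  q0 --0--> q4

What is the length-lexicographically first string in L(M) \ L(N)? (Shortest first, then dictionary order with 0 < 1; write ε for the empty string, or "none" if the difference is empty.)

The string 000 is accepted by M but not by N.
No shorter string lies in the difference, and 000 is the lexicographically first length-3 string in L(M) \ L(N).

000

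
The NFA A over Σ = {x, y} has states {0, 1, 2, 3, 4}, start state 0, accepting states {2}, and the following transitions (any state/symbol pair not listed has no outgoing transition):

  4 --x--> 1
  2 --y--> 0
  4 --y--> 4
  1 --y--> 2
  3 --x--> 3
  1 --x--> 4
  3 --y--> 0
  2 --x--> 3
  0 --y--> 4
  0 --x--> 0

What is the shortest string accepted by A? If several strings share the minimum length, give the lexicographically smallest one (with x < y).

yxy

A breadth-first search from 0 reaches an accepting state first via the path 0 → 4 → 1 → 2 on input yxy.
No string of length < 3 is accepted (BFS exhausts all shorter strings without reaching an accepting state), and yxy is the lexicographically least accepting string of length 3.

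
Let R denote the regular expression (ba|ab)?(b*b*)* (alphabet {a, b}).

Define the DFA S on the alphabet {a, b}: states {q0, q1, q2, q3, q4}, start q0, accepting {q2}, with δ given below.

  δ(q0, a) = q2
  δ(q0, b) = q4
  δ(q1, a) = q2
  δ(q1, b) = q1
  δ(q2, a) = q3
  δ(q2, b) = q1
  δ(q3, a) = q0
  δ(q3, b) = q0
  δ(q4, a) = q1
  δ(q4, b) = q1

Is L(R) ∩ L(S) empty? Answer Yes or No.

Yes

Converting the expression R to a DFA (subset construction, then merging equivalent states) gives the minimal DFA with states {r0, r1, r2, r3, r4}, start state r0, accepting states {r0, r2, r4} and transitions r0: a→r1, b→r2; r1: a→r3, b→r4; r2: a→r4, b→r4; r3: a→r3, b→r3; r4: a→r3, b→r4.
Exploring the product automaton R × S from the start pair (r0, q0), following both machines on each input symbol, reaches 9 state pairs: (r0, q0), (r1, q2), (r2, q4), (r3, q3), (r4, q1), (r3, q0), (r3, q2), (r3, q4), (r3, q1).
R accepts in {r0, r2, r4} and S accepts in {q2}; no reachable pair has both components accepting, so no string drives both machines to acceptance simultaneously and L(R) ∩ L(S) = ∅.
So no string is accepted by both, and the intersection is empty.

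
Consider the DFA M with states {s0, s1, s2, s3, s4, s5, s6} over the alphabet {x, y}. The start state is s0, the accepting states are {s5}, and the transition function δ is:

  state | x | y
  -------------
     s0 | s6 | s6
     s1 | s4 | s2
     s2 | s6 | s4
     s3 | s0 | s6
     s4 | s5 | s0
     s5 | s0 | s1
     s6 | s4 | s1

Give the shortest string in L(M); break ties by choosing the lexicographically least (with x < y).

A breadth-first search from s0 reaches an accepting state first via the path s0 → s6 → s4 → s5 on input xxx.
No string of length < 3 is accepted (BFS exhausts all shorter strings without reaching an accepting state), and xxx is the lexicographically least accepting string of length 3.

xxx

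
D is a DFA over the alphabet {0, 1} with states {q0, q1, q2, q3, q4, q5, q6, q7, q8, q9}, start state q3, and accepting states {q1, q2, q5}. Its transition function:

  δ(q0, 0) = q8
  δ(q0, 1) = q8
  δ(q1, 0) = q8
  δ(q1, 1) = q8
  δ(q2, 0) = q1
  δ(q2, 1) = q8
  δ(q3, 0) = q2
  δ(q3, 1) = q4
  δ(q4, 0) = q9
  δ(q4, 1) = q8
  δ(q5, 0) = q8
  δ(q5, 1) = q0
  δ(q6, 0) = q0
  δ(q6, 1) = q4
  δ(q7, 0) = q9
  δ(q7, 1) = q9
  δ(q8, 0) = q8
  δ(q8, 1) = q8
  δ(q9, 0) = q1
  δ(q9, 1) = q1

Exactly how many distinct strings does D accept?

The useful subgraph on states {q1, q2, q3, q4, q9} is acyclic, so L(D) is finite; the longest accepting path visits 4 useful states, giving maximum string length 3.
Counting accepting paths from q3 by length: 1 of length 1, 1 of length 2, 2 of length 3. Total 4.

4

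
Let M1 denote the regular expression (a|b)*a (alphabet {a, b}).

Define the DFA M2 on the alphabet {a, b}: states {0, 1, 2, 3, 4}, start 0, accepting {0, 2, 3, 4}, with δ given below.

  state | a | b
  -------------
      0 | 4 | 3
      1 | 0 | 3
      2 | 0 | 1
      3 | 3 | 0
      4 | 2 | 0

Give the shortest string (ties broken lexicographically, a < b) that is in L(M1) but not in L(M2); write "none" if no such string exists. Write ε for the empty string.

none

Converting the expression M1 to a DFA (subset construction, then merging equivalent states) gives the minimal DFA with states {r0, r1}, start state r0, accepting states {r1} and transitions r0: a→r1, b→r0; r1: a→r1, b→r0.
Exploring the product automaton M1 × M2 from the start pair (r0, 0), following both machines on each input symbol, reaches 7 state pairs: (r0, 0), (r1, 4), (r0, 3), (r1, 2), (r1, 3), (r1, 0), (r0, 1).
M1 accepts in {r1} and M2 accepts in {0, 2, 3, 4}. The reachable pairs whose M1-component is accepting are (r1, 4), (r1, 2), (r1, 3), (r1, 0); in each of them the M2-component is accepting too, so the product for L(M1) \ L(M2) (M1-component accepting, M2-component rejecting) has no reachable accepting pair and the difference is empty.
So every string accepted by M1 is also accepted by M2: L(M1) \ L(M2) = ∅ and there is no such string.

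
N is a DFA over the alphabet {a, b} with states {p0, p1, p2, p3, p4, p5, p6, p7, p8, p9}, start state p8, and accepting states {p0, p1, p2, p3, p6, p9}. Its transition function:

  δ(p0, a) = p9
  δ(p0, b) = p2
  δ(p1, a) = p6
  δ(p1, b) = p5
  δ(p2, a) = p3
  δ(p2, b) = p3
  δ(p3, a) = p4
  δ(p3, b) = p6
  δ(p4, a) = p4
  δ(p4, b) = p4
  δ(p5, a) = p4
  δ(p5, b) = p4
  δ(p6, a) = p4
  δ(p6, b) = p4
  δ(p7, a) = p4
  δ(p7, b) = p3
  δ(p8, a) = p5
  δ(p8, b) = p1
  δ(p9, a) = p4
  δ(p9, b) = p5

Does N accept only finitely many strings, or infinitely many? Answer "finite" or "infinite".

The useful states (reachable from p8 and able to reach an accepting state) are {p1, p6, p8}.
Restricted to these states the transition graph has no cycle, so every accepting path has bounded length and L is finite.

finite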